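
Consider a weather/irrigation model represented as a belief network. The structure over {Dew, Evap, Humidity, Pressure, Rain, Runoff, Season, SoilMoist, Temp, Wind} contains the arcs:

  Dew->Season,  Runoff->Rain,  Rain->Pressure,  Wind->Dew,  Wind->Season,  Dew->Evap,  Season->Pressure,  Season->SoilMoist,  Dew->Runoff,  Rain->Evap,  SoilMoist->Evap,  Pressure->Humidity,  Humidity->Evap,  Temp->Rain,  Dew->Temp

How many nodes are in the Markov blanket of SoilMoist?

Recall MB(v) = parents ∪ children ∪ spouses, where spouses are the other parents of v's children.
SoilMoist's children: Evap.
Parents of SoilMoist: Season.
For each child, the remaining parents (spouses of SoilMoist):
  Evap: Dew, Humidity, Rain
MB(SoilMoist) = {Dew, Evap, Humidity, Rain, Season}, which has 5 nodes.

5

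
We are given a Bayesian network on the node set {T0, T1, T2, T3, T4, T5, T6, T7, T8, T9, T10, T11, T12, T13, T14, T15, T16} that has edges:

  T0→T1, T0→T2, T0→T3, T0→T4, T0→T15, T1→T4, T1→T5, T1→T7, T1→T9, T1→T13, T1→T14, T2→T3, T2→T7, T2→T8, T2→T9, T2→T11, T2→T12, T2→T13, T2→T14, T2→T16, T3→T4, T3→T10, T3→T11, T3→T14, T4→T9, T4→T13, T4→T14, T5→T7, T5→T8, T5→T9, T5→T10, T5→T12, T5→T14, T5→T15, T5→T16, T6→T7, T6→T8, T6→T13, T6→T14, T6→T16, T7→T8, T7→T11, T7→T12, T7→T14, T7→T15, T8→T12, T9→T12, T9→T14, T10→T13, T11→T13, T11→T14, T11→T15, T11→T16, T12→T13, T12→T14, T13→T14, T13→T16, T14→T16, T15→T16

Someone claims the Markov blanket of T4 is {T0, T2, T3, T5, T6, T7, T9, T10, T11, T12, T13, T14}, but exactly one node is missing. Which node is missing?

T1

Recall MB(v) = parents ∪ children ∪ spouses, where spouses are the other parents of v's children.
Parents of T4: T0, T1, T3.
Children of T4: T9, T13, T14.
Parents of each child, excluding T4:
  parents(T9) \ {T4} = {T1, T2, T5}.
  T13's other parents are T1, T2, T6, T10, T11, T12.
  parents(T14) \ {T4} = {T1, T2, T3, T5, T6, T7, T9, T11, T12, T13}.
MB(T4) = {T0, T1, T2, T3, T5, T6, T7, T9, T10, T11, T12, T13, T14}.
Comparing with the claimed set, T1 is missing.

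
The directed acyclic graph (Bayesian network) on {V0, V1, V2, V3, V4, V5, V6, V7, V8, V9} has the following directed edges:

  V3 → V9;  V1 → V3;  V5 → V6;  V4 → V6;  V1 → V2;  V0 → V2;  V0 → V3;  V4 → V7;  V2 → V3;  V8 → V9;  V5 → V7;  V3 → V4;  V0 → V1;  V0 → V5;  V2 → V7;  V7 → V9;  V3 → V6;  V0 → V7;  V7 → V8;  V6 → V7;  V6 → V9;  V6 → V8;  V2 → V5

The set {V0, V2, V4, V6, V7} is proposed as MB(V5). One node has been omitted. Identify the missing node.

By definition, MB(V5) is built from V5's parents, V5's children, and the co-parents of V5.
Parents of V5: V0, V2.
Children of V5: V6, V7.
For each child, the remaining parents (spouses of V5):
  V6's other parents are V3, V4.
  parents(V7) \ {V5} = {V0, V2, V4, V6}.
MB(V5) = {V0, V2, V3, V4, V6, V7}.
Comparing with the claimed set, V3 is missing.

V3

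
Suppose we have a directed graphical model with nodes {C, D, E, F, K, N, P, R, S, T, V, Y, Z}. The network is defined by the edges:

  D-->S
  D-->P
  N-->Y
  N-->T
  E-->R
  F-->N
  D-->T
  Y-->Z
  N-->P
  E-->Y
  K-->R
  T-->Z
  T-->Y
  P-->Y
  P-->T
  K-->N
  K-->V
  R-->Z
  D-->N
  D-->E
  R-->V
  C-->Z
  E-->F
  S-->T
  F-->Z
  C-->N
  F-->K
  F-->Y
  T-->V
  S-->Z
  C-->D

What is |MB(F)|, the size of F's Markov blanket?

By definition, MB(F) is built from F's parents, F's children, and the co-parents of F.
F has parent E.
F has children K, N, Y, Z.
Parents of each child, excluding F:
  K: no additional parents.
  parents(N) \ {F} = {C, D, K}.
  parents(Y) \ {F} = {E, N, P, T}.
  Z also has parents C, R, S, T, Y.
MB(F) = {C, D, E, K, N, P, R, S, T, Y, Z}, which has 11 nodes.

11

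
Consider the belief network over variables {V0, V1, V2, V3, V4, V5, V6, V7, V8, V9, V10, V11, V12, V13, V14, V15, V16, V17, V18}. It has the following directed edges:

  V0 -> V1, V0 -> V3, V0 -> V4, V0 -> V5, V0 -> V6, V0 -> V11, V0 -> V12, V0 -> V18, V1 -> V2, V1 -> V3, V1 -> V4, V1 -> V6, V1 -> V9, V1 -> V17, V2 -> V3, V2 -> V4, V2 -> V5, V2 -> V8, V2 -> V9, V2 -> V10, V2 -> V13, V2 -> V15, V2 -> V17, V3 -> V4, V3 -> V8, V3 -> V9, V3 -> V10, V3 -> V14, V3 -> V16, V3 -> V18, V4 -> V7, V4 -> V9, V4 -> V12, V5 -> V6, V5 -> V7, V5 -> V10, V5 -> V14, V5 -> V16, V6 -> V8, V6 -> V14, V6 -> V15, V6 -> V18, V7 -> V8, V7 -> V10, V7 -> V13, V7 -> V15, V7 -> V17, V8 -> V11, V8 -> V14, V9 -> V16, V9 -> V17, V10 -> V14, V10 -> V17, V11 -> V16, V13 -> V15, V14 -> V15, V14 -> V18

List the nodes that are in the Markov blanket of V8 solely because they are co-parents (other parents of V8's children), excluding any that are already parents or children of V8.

Children of V8: V11, V14.
  V11: V0
  V14: V3, V5, V6, V10
Excluding nodes already adjacent to V8 (V2, V3, V6, V7, V11, V14), the co-parent-only contribution is {V0, V5, V10}.

{V0, V5, V10}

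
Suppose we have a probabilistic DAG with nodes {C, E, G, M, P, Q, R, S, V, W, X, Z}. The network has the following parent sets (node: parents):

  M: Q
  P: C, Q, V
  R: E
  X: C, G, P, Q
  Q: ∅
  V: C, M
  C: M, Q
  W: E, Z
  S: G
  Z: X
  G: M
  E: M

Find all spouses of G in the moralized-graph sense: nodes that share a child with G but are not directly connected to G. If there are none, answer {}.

{C, P, Q}

Children of G: S, X.
  S: —
  X: C, P, Q
Excluding nodes already adjacent to G (M, S, X), the co-parent-only contribution is {C, P, Q}.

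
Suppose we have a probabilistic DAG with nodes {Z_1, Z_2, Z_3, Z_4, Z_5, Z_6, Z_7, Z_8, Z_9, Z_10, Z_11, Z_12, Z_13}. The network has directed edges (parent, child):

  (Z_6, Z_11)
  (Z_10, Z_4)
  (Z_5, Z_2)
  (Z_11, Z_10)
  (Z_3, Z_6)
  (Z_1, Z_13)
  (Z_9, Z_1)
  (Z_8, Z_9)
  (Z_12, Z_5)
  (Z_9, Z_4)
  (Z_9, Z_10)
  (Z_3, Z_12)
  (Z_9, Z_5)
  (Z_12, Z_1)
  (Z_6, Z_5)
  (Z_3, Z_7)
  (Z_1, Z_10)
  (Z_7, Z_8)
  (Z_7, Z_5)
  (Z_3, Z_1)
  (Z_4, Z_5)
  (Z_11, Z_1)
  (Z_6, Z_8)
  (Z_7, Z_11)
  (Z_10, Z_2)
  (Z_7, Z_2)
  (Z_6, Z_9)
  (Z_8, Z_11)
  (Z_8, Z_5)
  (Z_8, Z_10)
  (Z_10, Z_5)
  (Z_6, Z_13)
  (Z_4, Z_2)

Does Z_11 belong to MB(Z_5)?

A node's Markov blanket = Pa ∪ Ch ∪ (parents of Ch other than the node itself).
Parents of Z_5: Z_4, Z_6, Z_7, Z_8, Z_9, Z_10, Z_12.
Z_5 has child Z_2.
Other parents of Z_5's children:
  parents(Z_2) \ {Z_5} = {Z_4, Z_7, Z_10}.
MB(Z_5) = {Z_2, Z_4, Z_6, Z_7, Z_8, Z_9, Z_10, Z_12}; Z_11 is not in this set.

No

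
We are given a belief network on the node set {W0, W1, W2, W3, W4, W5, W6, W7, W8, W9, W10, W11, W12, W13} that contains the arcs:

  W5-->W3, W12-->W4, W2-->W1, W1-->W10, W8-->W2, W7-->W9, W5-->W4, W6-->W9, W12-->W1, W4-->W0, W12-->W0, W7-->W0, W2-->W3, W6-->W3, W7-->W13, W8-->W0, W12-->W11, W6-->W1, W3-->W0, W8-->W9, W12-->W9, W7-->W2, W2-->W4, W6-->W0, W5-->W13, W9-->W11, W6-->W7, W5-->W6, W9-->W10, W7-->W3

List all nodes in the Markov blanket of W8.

{W0, W2, W3, W4, W6, W7, W9, W12}

Pa(W8) = {}.
W8 has children W0, W2, W9.
For each child, the remaining parents (spouses of W8):
  W2: W7
  W9: W6, W7, W12
  W0: W3, W4, W6, W7, W12
So the Markov blanket of W8 is {W0, W2, W3, W4, W6, W7, W9, W12}.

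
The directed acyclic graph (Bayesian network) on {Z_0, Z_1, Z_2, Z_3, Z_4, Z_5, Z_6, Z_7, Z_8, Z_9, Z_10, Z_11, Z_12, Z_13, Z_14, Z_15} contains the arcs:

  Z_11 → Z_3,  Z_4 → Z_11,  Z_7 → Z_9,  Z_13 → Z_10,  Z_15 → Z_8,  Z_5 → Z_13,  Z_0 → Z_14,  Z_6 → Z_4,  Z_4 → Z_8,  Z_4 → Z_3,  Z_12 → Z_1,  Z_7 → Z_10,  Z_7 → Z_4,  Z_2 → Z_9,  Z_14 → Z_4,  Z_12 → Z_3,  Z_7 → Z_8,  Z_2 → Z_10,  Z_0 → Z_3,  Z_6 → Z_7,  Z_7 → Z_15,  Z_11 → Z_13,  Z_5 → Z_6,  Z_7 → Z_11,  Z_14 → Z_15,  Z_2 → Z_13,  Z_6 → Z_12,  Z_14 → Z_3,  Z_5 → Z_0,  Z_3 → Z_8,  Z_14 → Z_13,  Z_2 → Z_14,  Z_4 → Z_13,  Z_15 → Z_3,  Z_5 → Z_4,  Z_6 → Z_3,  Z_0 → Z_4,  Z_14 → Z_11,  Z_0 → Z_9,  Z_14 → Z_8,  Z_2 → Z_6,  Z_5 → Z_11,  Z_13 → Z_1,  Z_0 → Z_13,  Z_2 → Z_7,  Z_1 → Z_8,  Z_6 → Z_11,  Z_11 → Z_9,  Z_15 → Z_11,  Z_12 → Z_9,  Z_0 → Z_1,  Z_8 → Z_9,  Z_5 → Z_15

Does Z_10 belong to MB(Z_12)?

No

A node's Markov blanket = Pa ∪ Ch ∪ (parents of Ch other than the node itself).
Z_12's parents: Z_6.
Children of Z_12: Z_1, Z_3, Z_9.
Parents of each child, excluding Z_12:
  parents(Z_1) \ {Z_12} = {Z_0, Z_13}.
  Z_3's other parents are Z_0, Z_4, Z_6, Z_11, Z_14, Z_15.
  Z_9's other parents are Z_0, Z_2, Z_7, Z_8, Z_11.
MB(Z_12) = {Z_0, Z_1, Z_2, Z_3, Z_4, Z_6, Z_7, Z_8, Z_9, Z_11, Z_13, Z_14, Z_15}; Z_10 is not in this set.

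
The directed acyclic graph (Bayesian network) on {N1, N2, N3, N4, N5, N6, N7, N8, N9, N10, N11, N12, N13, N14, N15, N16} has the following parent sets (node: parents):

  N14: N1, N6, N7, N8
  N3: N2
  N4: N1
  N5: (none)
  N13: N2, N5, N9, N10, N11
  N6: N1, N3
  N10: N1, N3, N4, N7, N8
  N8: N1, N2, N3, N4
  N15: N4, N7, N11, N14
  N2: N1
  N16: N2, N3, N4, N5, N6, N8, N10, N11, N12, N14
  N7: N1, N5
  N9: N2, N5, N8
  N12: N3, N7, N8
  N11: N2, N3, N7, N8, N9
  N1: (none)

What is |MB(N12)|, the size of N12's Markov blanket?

11

The Markov blanket of a node is its parents, its children, and the other parents of its children.
Pa(N12) = {N3, N7, N8}.
N12's children: N16.
For each child, the remaining parents (spouses of N12):
  N16's other parents are N2, N3, N4, N5, N6, N8, N10, N11, N14.
MB(N12) = {N2, N3, N4, N5, N6, N7, N8, N10, N11, N14, N16}, which has 11 nodes.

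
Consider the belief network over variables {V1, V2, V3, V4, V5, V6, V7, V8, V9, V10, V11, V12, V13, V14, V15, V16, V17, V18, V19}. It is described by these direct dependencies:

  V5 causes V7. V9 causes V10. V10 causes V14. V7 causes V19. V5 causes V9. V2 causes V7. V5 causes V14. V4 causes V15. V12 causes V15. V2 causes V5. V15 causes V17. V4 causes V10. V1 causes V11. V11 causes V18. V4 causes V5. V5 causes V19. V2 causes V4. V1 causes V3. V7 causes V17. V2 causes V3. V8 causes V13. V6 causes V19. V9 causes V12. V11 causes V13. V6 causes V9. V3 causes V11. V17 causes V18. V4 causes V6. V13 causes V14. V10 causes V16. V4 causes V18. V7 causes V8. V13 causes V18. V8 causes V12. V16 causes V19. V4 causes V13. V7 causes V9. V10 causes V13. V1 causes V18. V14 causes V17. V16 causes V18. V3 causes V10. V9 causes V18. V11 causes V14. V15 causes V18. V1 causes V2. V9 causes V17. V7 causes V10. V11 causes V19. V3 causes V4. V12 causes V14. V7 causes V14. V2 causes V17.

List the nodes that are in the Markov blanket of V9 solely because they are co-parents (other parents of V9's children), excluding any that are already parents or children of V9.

{V1, V2, V3, V4, V8, V11, V13, V14, V15, V16}

Children of V9: V10, V12, V17, V18.
  V10: V3, V4, V7
  V12: V8
  V17: V2, V7, V14, V15
  V18: V1, V4, V11, V13, V15, V16, V17
Excluding nodes already adjacent to V9 (V5, V6, V7, V10, V12, V17, V18), the co-parent-only contribution is {V1, V2, V3, V4, V8, V11, V13, V14, V15, V16}.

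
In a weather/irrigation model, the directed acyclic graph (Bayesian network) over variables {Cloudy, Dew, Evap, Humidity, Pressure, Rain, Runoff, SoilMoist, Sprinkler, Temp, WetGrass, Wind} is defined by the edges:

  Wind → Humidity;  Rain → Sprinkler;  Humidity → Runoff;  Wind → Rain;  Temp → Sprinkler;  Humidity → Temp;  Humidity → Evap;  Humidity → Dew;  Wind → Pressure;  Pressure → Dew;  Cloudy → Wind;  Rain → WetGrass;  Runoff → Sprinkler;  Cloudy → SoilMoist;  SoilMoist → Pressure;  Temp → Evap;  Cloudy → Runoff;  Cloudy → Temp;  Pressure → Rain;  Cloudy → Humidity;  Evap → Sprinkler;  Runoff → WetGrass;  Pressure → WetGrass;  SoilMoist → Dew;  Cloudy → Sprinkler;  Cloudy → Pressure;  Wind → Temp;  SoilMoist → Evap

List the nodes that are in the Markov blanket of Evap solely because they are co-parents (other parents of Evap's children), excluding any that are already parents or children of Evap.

{Cloudy, Rain, Runoff}

Children of Evap: Sprinkler.
  Sprinkler also has parents Cloudy, Rain, Runoff, Temp.
Excluding nodes already adjacent to Evap (Humidity, SoilMoist, Sprinkler, Temp), the co-parent-only contribution is {Cloudy, Rain, Runoff}.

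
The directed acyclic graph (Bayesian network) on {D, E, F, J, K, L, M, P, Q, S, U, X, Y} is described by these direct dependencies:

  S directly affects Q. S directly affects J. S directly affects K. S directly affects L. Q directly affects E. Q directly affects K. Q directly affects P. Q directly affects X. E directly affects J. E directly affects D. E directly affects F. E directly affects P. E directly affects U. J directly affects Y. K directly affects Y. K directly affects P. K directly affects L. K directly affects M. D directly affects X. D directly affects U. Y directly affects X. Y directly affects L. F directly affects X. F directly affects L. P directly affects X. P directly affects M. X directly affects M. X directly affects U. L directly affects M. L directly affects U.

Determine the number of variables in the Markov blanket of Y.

Y has children L, X.
Y has parents J, K.
Co-parents of Y (other parents of its children):
  parents(X) \ {Y} = {D, F, P, Q}.
  L also has parents F, K, S.
MB(Y) = {D, F, J, K, L, P, Q, S, X}, which has 9 nodes.

9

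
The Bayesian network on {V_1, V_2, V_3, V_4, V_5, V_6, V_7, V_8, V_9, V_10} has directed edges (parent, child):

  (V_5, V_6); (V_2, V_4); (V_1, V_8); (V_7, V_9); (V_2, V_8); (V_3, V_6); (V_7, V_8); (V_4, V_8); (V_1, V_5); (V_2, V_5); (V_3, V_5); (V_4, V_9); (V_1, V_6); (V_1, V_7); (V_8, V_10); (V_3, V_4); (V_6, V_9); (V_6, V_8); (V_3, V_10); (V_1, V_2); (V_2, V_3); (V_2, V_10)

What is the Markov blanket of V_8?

V_8's children: V_10.
Parents of V_8: V_1, V_2, V_4, V_6, V_7.
Co-parents of V_8 (other parents of its children):
  V_10's other parents are V_2, V_3.
So the Markov blanket of V_8 is {V_1, V_2, V_3, V_4, V_6, V_7, V_10}.

{V_1, V_2, V_3, V_4, V_6, V_7, V_10}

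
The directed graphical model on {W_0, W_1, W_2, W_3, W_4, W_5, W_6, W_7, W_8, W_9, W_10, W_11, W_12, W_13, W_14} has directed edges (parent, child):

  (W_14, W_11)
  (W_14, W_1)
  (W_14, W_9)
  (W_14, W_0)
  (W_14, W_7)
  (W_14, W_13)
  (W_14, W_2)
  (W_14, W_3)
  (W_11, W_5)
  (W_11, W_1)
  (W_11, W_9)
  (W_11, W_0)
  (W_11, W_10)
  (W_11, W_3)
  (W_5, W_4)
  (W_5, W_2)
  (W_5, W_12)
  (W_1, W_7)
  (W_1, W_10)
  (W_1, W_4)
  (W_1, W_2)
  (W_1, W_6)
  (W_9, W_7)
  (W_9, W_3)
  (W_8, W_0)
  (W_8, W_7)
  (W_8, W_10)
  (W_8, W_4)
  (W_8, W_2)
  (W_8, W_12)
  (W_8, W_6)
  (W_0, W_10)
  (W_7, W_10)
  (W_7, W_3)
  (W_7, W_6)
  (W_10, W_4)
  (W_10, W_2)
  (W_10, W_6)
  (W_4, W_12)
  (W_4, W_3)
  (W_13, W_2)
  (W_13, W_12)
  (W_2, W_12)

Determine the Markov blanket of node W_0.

The Markov blanket of a node is its parents, its children, and the other parents of its children.
W_0's parents: W_8, W_11, W_14.
Ch(W_0) = {W_10}.
Other parents of W_0's children:
  W_10: W_1, W_7, W_8, W_11
Union: {W_8, W_11, W_14} ∪ {W_10} ∪ {W_1, W_7, W_8, W_11} = {W_1, W_7, W_8, W_10, W_11, W_14}.

{W_1, W_7, W_8, W_10, W_11, W_14}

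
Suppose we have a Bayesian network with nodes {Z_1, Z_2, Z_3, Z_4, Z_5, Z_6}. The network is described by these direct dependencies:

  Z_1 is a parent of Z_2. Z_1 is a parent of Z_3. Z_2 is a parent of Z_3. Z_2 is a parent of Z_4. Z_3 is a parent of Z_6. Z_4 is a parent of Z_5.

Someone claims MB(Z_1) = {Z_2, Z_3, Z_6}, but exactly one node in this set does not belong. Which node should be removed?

By definition, MB(Z_1) is built from Z_1's parents, Z_1's children, and the co-parents of Z_1.
Z_1's parents: none.
Ch(Z_1) = {Z_2, Z_3}.
For each child, the remaining parents (spouses of Z_1):
  Z_2: no additional parents.
  parents(Z_3) \ {Z_1} = {Z_2}.
MB(Z_1) = {Z_2, Z_3}.
Z_6 is neither a parent, child, nor co-parent of Z_1, so it does not belong.

Z_6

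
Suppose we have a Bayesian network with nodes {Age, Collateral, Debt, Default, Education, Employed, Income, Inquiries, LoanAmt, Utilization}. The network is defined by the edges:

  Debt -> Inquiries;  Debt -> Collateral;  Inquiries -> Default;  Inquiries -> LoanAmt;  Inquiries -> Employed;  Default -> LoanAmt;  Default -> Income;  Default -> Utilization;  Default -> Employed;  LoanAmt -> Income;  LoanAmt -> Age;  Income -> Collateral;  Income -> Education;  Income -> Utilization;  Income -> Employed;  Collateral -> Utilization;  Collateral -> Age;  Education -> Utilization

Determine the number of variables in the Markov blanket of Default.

By definition, MB(Default) is built from Default's parents, Default's children, and the co-parents of Default.
Default has parent Inquiries.
Default's children: Employed, Income, LoanAmt, Utilization.
Other parents of Default's children:
  LoanAmt: Inquiries
  Income: LoanAmt
  Utilization: Collateral, Education, Income
  Employed: Income, Inquiries
MB(Default) = {Collateral, Education, Employed, Income, Inquiries, LoanAmt, Utilization}, which has 7 nodes.

7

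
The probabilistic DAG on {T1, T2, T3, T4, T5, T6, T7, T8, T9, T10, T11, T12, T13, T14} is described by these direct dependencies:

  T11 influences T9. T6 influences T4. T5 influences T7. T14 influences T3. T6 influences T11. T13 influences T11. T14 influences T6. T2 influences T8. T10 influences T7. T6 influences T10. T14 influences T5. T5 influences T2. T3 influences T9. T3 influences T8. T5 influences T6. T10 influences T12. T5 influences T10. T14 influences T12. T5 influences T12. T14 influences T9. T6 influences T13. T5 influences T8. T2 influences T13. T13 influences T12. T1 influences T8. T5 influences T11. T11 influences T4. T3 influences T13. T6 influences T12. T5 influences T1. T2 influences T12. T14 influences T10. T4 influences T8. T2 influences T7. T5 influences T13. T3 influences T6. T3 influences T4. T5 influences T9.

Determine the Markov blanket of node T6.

T6's children: T4, T10, T11, T12, T13.
Pa(T6) = {T3, T5, T14}.
Parents of each child, excluding T6:
  T10: T5, T14
  T13: T2, T3, T5
  T11: T5, T13
  T12: T2, T5, T10, T13, T14
  T4: T3, T11
Taking the union gives {T2, T3, T4, T5, T10, T11, T12, T13, T14}.

{T2, T3, T4, T5, T10, T11, T12, T13, T14}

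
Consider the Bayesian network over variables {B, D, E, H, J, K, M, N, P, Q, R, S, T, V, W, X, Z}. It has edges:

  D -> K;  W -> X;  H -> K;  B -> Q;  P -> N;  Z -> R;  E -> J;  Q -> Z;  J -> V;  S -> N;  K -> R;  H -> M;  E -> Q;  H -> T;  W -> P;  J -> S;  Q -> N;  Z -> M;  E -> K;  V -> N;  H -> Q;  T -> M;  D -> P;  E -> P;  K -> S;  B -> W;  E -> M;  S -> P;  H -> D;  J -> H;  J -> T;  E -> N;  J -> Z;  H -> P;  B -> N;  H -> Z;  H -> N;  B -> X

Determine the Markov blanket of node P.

Pa(P) = {D, E, H, S, W}.
Ch(P) = {N}.
Other parents of P's children:
  N's other parents are B, E, H, Q, S, V.
Taking the union gives {B, D, E, H, N, Q, S, V, W}.

{B, D, E, H, N, Q, S, V, W}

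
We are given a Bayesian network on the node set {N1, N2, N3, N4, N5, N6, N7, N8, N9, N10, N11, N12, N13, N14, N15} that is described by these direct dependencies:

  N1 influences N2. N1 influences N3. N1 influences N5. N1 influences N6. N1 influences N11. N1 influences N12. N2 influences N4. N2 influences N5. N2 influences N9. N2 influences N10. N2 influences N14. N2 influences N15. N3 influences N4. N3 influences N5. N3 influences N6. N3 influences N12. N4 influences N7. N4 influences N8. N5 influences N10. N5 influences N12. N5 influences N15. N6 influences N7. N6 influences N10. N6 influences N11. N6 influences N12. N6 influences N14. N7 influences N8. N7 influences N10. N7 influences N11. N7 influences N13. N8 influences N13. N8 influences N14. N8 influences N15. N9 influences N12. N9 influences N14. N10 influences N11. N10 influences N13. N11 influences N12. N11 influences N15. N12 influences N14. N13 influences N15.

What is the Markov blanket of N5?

By definition, MB(N5) is built from N5's parents, N5's children, and the co-parents of N5.
N5 has children N10, N12, N15.
N5 has parents N1, N2, N3.
Other parents of N5's children:
  N10: N2, N6, N7
  N12: N1, N3, N6, N9, N11
  N15: N2, N8, N11, N13
MB(N5) = {N1, N2, N3, N6, N7, N8, N9, N10, N11, N12, N13, N15}.

{N1, N2, N3, N6, N7, N8, N9, N10, N11, N12, N13, N15}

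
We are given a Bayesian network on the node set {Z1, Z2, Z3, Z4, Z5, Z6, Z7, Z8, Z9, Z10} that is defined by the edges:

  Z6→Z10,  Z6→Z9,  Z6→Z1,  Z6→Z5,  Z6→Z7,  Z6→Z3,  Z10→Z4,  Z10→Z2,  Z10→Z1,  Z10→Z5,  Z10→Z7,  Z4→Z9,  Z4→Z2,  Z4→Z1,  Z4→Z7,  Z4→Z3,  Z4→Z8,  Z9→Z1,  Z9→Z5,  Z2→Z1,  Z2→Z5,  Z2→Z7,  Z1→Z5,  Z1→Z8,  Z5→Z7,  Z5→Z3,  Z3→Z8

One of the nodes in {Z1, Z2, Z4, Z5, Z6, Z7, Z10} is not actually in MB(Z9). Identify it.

The Markov blanket of a node is its parents, its children, and the other parents of its children.
Z9's parents: Z4, Z6.
Z9's children: Z1, Z5.
Parents of each child, excluding Z9:
  Z1: Z2, Z4, Z6, Z10
  Z5: Z1, Z2, Z6, Z10
MB(Z9) = {Z1, Z2, Z4, Z5, Z6, Z10}.
Z7 is neither a parent, child, nor co-parent of Z9, so it does not belong.

Z7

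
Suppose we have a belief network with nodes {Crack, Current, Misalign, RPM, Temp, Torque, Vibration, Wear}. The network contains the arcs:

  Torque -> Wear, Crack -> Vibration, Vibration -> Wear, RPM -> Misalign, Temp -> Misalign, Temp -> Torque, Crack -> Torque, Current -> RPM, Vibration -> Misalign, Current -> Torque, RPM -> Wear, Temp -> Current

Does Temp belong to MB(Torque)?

Yes

Temp is a parent of Torque.
So Temp ∈ MB(Torque).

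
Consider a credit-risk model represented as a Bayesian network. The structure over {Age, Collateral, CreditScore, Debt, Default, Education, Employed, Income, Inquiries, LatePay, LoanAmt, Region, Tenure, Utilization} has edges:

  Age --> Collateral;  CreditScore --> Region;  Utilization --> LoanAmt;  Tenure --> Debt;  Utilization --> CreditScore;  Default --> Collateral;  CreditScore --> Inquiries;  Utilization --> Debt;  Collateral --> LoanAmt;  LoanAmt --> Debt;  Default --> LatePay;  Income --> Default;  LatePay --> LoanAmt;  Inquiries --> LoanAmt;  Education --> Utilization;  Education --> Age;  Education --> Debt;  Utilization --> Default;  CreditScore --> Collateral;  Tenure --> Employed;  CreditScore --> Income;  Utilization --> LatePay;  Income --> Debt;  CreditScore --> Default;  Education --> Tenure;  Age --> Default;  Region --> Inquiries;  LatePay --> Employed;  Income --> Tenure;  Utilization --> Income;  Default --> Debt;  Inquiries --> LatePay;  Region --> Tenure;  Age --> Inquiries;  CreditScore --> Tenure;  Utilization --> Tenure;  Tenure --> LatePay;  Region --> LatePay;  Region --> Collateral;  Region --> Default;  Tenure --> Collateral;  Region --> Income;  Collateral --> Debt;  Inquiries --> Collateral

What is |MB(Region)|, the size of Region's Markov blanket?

10

Region has parent CreditScore.
Region's children: Collateral, Default, Income, Inquiries, LatePay, Tenure.
For each child, the remaining parents (spouses of Region):
  Income's other parents are CreditScore, Utilization.
  Tenure's other parents are CreditScore, Education, Income, Utilization.
  parents(Default) \ {Region} = {Age, CreditScore, Income, Utilization}.
  parents(Inquiries) \ {Region} = {Age, CreditScore}.
  LatePay also has parents Default, Inquiries, Tenure, Utilization.
  parents(Collateral) \ {Region} = {Age, CreditScore, Default, Inquiries, Tenure}.
MB(Region) = {Age, Collateral, CreditScore, Default, Education, Income, Inquiries, LatePay, Tenure, Utilization}, which has 10 nodes.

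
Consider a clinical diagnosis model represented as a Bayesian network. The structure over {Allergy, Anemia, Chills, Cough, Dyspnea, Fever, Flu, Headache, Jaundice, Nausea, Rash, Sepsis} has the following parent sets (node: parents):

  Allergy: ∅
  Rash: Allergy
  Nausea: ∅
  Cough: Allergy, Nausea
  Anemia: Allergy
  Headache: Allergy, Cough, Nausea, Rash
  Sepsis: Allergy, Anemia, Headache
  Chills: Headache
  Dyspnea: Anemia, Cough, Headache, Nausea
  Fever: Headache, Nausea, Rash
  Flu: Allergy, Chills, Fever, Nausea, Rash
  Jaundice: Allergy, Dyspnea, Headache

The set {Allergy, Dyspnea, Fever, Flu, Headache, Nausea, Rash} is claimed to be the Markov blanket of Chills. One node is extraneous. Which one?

By definition, MB(Chills) is built from Chills's parents, Chills's children, and the co-parents of Chills.
Chills's parents: Headache.
Chills's children: Flu.
For each child, the remaining parents (spouses of Chills):
  Flu: Allergy, Fever, Nausea, Rash
MB(Chills) = {Allergy, Fever, Flu, Headache, Nausea, Rash}.
Dyspnea is neither a parent, child, nor co-parent of Chills, so it does not belong.

Dyspnea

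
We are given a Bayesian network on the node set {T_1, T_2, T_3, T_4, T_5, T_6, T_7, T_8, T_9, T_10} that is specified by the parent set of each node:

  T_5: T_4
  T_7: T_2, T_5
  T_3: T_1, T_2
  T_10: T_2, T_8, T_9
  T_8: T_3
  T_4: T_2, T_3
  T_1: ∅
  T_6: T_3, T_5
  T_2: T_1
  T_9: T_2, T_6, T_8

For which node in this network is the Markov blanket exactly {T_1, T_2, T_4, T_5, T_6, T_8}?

T_3

The target node must have every member of {T_1, T_2, T_4, T_5, T_6, T_8} as a parent, child, or co-parent, and no others.
Parents of T_3: T_1, T_2; children: T_4, T_6, T_8; co-parents: T_2, T_5.
These exactly cover the given set, so the node is T_3.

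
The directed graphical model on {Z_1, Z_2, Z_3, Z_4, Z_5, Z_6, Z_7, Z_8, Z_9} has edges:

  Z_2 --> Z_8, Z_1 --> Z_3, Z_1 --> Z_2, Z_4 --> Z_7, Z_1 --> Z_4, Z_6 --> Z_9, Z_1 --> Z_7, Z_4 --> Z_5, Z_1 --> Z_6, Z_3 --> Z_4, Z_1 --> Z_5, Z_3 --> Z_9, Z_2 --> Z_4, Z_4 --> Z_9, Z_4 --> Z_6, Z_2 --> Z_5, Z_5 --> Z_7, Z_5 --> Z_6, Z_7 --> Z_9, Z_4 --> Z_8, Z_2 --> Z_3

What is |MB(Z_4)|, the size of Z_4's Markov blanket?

8

The Markov blanket of a node is its parents, its children, and the other parents of its children.
Z_4 has parents Z_1, Z_2, Z_3.
Ch(Z_4) = {Z_5, Z_6, Z_7, Z_8, Z_9}.
Parents of each child, excluding Z_4:
  Z_5: Z_1, Z_2
  Z_6: Z_1, Z_5
  Z_7: Z_1, Z_5
  Z_8: Z_2
  Z_9: Z_3, Z_6, Z_7
MB(Z_4) = {Z_1, Z_2, Z_3, Z_5, Z_6, Z_7, Z_8, Z_9}, which has 8 nodes.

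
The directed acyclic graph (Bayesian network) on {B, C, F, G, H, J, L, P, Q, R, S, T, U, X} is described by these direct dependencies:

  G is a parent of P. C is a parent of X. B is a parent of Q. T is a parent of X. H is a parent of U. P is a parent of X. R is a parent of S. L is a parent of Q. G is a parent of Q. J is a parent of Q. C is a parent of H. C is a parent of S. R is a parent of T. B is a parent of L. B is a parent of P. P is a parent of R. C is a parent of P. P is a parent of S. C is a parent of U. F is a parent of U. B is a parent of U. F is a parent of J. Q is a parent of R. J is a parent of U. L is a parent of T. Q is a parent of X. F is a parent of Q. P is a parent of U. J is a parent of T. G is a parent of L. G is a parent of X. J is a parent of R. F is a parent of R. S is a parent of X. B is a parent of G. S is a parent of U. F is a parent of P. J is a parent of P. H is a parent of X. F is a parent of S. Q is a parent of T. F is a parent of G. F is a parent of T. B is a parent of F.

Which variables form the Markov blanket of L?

{B, F, G, J, Q, R, T}

Pa(L) = {B, G}.
L's children: Q, T.
For each child, the remaining parents (spouses of L):
  Q's other parents are B, F, G, J.
  T's other parents are F, J, Q, R.
So the Markov blanket of L is {B, F, G, J, Q, R, T}.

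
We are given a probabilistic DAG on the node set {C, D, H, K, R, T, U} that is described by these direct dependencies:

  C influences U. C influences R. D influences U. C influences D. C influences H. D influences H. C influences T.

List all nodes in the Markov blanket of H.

{C, D}

By definition, MB(H) is built from H's parents, H's children, and the co-parents of H.
H's parents: C, D.
Ch(H) = {}.
H has no children, so there are no co-parents.
Taking the union gives {C, D}.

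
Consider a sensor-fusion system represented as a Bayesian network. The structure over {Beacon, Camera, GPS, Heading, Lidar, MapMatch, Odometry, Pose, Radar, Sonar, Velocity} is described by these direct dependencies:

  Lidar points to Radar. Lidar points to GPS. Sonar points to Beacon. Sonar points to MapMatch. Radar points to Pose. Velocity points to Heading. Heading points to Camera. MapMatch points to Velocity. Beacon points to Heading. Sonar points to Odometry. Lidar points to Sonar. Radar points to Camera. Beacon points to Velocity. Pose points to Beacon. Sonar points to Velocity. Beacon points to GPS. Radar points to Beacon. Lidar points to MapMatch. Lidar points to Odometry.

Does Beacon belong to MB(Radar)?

Beacon is a child of Radar.
So Beacon ∈ MB(Radar).

Yes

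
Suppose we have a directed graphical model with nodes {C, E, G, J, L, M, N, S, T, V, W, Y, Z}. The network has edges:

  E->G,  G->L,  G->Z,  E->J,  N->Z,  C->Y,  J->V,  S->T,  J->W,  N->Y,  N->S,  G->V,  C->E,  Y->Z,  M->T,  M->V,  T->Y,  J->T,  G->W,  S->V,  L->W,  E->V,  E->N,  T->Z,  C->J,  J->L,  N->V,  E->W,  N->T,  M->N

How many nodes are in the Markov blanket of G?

The Markov blanket of a node is its parents, its children, and the other parents of its children.
G has children L, V, W, Z.
G has parent E.
For each child, the remaining parents (spouses of G):
  parents(L) \ {G} = {J}.
  V also has parents E, J, M, N, S.
  W also has parents E, J, L.
  Z also has parents N, T, Y.
MB(G) = {E, J, L, M, N, S, T, V, W, Y, Z}, which has 11 nodes.

11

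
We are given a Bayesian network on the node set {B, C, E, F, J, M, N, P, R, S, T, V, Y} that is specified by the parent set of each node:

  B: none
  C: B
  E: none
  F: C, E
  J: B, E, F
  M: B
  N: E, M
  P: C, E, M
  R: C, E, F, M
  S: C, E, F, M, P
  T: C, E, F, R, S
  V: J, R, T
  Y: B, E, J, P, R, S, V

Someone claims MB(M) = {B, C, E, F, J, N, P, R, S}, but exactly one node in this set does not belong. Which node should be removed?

Parents of M: B.
Ch(M) = {N, P, R, S}.
Co-parents of M (other parents of its children):
  N's other parent is E.
  P's other parents are C, E.
  R's other parents are C, E, F.
  parents(S) \ {M} = {C, E, F, P}.
MB(M) = {B, C, E, F, N, P, R, S}.
J is neither a parent, child, nor co-parent of M, so it does not belong.

J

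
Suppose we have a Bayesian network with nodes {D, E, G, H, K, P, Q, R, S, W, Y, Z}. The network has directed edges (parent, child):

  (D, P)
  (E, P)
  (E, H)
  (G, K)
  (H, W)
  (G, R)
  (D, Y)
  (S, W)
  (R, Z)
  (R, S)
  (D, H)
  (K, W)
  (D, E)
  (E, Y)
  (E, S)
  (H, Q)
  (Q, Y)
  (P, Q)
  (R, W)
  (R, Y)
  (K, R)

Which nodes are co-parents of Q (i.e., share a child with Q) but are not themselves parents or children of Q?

{D, E, R}

Children of Q: Y.
  Y: D, E, R
Excluding nodes already adjacent to Q (H, P, Y), the co-parent-only contribution is {D, E, R}.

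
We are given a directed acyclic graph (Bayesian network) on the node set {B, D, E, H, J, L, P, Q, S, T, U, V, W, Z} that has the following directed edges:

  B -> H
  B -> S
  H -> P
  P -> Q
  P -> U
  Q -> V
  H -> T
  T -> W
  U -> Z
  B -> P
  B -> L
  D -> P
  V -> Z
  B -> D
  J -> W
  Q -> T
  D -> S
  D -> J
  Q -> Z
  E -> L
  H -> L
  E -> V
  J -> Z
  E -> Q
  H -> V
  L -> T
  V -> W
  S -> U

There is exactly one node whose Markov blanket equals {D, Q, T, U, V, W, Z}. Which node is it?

The target node must have every member of {D, Q, T, U, V, W, Z} as a parent, child, or co-parent, and no others.
Parents of J: D; children: W, Z; co-parents: Q, T, U, V.
These exactly cover the given set, so the node is J.

J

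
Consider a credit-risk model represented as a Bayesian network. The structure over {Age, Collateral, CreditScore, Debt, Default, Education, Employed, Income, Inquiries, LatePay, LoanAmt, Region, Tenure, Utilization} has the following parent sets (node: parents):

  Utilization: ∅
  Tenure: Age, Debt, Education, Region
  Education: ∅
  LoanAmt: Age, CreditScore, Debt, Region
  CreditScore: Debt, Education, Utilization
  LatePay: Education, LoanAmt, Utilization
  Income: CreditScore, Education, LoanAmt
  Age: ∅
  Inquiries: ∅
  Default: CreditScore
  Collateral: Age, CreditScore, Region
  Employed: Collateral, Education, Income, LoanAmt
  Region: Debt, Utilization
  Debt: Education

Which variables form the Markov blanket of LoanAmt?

{Age, Collateral, CreditScore, Debt, Education, Employed, Income, LatePay, Region, Utilization}

LoanAmt's children: Employed, Income, LatePay.
LoanAmt's parents: Age, CreditScore, Debt, Region.
Co-parents of LoanAmt (other parents of its children):
  LatePay's other parents are Education, Utilization.
  parents(Income) \ {LoanAmt} = {CreditScore, Education}.
  Employed also has parents Collateral, Education, Income.
Union: {Age, CreditScore, Debt, Region} ∪ {Employed, Income, LatePay} ∪ {Collateral, CreditScore, Education, Income, Utilization} = {Age, Collateral, CreditScore, Debt, Education, Employed, Income, LatePay, Region, Utilization}.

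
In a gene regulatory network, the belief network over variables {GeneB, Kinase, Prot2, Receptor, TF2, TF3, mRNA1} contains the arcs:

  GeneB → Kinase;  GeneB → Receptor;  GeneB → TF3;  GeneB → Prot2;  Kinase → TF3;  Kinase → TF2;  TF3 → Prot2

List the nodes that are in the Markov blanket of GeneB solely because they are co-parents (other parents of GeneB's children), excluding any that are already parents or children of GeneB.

{}

Children of GeneB: Kinase, Prot2, Receptor, TF3.
  Kinase: —
  Receptor: —
  TF3: Kinase
  Prot2: TF3
Excluding nodes already adjacent to GeneB (Kinase, Prot2, Receptor, TF3), the co-parent-only contribution is {}.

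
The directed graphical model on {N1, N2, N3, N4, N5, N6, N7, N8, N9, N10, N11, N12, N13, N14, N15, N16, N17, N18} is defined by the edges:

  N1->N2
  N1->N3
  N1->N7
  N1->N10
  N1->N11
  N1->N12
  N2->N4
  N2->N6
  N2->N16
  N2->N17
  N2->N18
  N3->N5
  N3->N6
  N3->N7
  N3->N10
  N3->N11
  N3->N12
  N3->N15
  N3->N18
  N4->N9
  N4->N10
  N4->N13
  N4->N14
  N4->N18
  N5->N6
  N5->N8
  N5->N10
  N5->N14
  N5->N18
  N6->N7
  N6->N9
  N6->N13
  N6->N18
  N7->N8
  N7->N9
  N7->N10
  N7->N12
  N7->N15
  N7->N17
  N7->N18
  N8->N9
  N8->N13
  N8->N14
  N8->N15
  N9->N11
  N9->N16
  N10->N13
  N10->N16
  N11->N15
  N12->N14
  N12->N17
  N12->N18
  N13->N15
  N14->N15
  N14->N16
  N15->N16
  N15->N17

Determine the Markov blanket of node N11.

Pa(N11) = {N1, N3, N9}.
Ch(N11) = {N15}.
Other parents of N11's children:
  N15: N3, N7, N8, N13, N14
So the Markov blanket of N11 is {N1, N3, N7, N8, N9, N13, N14, N15}.

{N1, N3, N7, N8, N9, N13, N14, N15}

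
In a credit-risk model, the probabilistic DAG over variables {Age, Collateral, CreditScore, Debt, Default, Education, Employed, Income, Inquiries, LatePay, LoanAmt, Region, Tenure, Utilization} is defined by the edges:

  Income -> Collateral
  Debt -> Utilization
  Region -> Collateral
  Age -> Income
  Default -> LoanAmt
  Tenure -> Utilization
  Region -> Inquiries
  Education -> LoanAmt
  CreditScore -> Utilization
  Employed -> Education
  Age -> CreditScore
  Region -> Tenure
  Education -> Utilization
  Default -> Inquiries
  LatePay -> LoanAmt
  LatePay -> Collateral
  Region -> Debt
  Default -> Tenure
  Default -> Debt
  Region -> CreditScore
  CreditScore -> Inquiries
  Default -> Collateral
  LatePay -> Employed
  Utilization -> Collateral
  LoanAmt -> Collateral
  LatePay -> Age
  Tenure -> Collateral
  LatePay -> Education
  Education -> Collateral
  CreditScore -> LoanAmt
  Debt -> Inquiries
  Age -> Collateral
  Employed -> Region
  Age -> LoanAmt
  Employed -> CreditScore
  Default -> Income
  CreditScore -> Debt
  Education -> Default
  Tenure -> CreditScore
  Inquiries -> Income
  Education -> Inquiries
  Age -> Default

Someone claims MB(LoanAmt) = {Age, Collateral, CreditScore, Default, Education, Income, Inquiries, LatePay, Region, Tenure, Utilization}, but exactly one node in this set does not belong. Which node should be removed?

Inquiries

By definition, MB(LoanAmt) is built from LoanAmt's parents, LoanAmt's children, and the co-parents of LoanAmt.
LoanAmt's parents: Age, CreditScore, Default, Education, LatePay.
Children of LoanAmt: Collateral.
For each child, the remaining parents (spouses of LoanAmt):
  Collateral: Age, Default, Education, Income, LatePay, Region, Tenure, Utilization
MB(LoanAmt) = {Age, Collateral, CreditScore, Default, Education, Income, LatePay, Region, Tenure, Utilization}.
Inquiries is neither a parent, child, nor co-parent of LoanAmt, so it does not belong.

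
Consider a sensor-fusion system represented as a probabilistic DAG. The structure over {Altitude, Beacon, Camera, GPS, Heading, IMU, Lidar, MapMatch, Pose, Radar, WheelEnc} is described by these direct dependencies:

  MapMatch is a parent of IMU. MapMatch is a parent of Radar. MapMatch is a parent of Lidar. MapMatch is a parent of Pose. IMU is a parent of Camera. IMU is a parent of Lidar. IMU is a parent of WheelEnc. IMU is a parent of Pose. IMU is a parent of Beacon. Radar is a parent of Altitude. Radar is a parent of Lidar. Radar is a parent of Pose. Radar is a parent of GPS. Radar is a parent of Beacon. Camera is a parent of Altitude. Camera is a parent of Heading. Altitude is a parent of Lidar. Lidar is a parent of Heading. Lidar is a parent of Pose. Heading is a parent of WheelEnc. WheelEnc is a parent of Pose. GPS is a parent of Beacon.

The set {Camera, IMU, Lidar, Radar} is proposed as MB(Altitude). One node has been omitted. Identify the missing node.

Altitude has parents Camera, Radar.
Children of Altitude: Lidar.
Parents of each child, excluding Altitude:
  Lidar also has parents IMU, MapMatch, Radar.
MB(Altitude) = {Camera, IMU, Lidar, MapMatch, Radar}.
Comparing with the claimed set, MapMatch is missing.

MapMatch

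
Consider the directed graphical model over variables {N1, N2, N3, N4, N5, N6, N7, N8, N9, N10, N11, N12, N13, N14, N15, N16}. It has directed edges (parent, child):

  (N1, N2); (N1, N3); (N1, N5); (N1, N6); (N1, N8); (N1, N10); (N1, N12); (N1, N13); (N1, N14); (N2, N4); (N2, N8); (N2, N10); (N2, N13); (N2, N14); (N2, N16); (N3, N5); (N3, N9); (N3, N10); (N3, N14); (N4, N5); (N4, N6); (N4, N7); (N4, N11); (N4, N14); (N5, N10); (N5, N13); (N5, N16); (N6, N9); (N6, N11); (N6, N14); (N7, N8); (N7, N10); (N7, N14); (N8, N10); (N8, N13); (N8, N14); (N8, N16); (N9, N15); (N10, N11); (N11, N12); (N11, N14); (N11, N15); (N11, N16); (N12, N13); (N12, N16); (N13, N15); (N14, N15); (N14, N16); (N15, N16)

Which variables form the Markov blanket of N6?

{N1, N2, N3, N4, N7, N8, N9, N10, N11, N14}

N6 has parents N1, N4.
N6's children: N9, N11, N14.
Parents of each child, excluding N6:
  N9 also has parent N3.
  N11 also has parents N4, N10.
  N14's other parents are N1, N2, N3, N4, N7, N8, N11.
Taking the union gives {N1, N2, N3, N4, N7, N8, N9, N10, N11, N14}.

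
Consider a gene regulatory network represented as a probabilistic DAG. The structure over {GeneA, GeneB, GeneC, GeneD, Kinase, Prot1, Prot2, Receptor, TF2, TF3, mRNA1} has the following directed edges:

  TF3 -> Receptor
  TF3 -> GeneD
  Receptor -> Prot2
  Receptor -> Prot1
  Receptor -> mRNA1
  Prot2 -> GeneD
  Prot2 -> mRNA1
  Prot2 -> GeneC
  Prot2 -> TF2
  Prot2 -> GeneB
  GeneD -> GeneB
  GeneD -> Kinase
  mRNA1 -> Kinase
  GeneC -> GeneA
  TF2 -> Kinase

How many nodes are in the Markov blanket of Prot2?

7

Recall MB(v) = parents ∪ children ∪ spouses, where spouses are the other parents of v's children.
Prot2's parents: Receptor.
Children of Prot2: GeneB, GeneC, GeneD, TF2, mRNA1.
Other parents of Prot2's children:
  GeneD: TF3
  mRNA1: Receptor
  GeneC: —
  TF2: —
  GeneB: GeneD
MB(Prot2) = {GeneB, GeneC, GeneD, Receptor, TF2, TF3, mRNA1}, which has 7 nodes.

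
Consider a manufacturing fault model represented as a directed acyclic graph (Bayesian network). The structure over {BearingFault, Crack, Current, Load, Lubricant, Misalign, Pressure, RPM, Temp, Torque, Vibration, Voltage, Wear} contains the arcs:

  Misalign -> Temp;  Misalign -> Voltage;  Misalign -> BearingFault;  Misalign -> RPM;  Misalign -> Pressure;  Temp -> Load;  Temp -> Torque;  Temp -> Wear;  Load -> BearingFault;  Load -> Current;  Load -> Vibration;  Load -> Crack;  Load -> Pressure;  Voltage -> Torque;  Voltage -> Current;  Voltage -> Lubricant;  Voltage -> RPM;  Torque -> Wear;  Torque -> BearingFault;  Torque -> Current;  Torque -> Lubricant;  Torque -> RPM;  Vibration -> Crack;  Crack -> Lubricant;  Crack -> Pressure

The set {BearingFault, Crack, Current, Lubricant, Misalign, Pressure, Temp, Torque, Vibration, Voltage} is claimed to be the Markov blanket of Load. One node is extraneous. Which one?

Recall MB(v) = parents ∪ children ∪ spouses, where spouses are the other parents of v's children.
Pa(Load) = {Temp}.
Load's children: BearingFault, Crack, Current, Pressure, Vibration.
For each child, the remaining parents (spouses of Load):
  BearingFault's other parents are Misalign, Torque.
  Current's other parents are Torque, Voltage.
  Vibration has no other parent.
  Crack also has parent Vibration.
  parents(Pressure) \ {Load} = {Crack, Misalign}.
MB(Load) = {BearingFault, Crack, Current, Misalign, Pressure, Temp, Torque, Vibration, Voltage}.
Lubricant is neither a parent, child, nor co-parent of Load, so it does not belong.

Lubricant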